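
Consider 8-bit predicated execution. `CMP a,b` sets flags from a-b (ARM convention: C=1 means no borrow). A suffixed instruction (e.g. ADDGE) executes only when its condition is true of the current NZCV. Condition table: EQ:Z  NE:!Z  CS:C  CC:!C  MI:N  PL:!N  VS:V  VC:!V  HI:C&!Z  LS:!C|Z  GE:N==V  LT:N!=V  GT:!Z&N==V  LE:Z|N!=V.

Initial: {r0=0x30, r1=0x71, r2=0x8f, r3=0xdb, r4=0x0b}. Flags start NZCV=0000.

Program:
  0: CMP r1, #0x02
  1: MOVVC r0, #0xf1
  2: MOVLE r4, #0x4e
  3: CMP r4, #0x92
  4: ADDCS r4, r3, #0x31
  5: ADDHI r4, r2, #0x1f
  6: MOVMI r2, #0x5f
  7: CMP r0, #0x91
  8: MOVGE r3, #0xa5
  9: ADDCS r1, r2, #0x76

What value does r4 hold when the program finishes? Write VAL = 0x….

VAL = 0x0b

[0] flags=0010 → (cmp)
[1] flags=0010 VC?T → r0=0xf1
[2] flags=0010 LE?F → skip
[3] flags=0000 → (cmp)
[4] flags=0000 CS?F → skip
[5] flags=0000 HI?F → skip
[6] flags=0000 MI?F → skip
[7] flags=0010 → (cmp)
[8] flags=0010 GE?T → r3=0xa5
[9] flags=0010 CS?T → r1=0x05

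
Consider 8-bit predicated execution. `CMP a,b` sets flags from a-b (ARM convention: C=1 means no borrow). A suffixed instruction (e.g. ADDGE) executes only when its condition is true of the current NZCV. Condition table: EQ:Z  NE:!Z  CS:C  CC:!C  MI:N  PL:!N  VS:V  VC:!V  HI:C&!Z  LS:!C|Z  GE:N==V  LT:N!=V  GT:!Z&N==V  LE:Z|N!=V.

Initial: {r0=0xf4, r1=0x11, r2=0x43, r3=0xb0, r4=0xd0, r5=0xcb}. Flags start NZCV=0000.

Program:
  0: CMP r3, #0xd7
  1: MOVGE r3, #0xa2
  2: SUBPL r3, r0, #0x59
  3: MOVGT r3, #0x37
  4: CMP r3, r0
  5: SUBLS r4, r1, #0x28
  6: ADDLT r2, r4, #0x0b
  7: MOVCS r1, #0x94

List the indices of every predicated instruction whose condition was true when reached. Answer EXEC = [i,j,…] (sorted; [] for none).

0: ✓ CMP  NZCV=1000
1: · MOVGE
2: · SUBPL
3: · MOVGT
4: ✓ CMP  NZCV=1000
5: ✓ SUBLS  r4←0xe9
6: ✓ ADDLT  r2←0xf4
7: · MOVCS

EXEC = [5,6]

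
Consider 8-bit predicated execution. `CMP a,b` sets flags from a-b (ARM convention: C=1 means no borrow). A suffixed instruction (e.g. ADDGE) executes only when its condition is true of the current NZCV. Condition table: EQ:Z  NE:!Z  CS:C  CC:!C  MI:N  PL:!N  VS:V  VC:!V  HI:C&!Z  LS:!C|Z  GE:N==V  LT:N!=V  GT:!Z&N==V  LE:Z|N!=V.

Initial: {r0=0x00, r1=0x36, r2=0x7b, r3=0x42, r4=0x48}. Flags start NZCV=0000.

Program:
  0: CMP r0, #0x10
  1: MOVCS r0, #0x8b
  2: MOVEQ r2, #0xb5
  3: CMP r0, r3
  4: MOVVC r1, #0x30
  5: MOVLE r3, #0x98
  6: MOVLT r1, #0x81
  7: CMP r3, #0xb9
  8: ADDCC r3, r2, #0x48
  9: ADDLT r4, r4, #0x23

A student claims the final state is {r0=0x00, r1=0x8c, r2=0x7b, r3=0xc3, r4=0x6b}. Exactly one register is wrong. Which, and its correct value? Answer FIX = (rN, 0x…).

0: ✓ CMP  NZCV=1000
1: · MOVCS
2: · MOVEQ
3: ✓ CMP  NZCV=1000
4: ✓ MOVVC  r1←0x30
5: ✓ MOVLE  r3←0x98
6: ✓ MOVLT  r1←0x81
7: ✓ CMP  NZCV=1000
8: ✓ ADDCC  r3←0xc3
9: ✓ ADDLT  r4←0x6b

FIX = (r1, 0x81)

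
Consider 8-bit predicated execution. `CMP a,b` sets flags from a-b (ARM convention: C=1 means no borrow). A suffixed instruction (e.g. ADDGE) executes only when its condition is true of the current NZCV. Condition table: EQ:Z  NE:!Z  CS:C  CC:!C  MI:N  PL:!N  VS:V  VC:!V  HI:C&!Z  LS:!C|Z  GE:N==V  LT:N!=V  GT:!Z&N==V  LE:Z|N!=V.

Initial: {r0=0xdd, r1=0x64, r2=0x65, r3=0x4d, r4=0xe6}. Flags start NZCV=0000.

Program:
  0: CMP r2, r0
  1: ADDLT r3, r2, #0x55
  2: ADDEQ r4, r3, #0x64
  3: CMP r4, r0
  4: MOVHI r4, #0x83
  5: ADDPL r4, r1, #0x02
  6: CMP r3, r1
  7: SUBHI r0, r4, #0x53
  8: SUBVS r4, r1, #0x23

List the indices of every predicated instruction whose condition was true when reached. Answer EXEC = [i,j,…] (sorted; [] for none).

0: ✓ CMP  NZCV=1001
1: · ADDLT
2: · ADDEQ
3: ✓ CMP  NZCV=0010
4: ✓ MOVHI  r4←0x83
5: ✓ ADDPL  r4←0x66
6: ✓ CMP  NZCV=1000
7: · SUBHI
8: · SUBVS

EXEC = [4,5]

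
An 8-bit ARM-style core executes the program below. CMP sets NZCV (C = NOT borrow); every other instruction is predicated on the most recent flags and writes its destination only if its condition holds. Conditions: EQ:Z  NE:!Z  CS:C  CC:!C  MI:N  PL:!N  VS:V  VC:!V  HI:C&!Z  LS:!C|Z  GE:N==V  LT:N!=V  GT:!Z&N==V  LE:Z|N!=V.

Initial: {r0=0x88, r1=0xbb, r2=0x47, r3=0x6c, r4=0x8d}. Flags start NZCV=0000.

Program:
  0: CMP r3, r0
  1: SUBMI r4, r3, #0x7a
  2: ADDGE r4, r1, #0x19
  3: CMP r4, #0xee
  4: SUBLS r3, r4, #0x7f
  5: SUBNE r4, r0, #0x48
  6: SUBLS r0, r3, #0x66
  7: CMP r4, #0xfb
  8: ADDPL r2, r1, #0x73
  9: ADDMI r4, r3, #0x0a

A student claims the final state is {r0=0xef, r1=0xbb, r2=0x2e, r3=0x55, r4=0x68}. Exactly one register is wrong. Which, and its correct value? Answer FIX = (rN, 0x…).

[0] flags=1001 → (cmp)
[1] flags=1001 MI?T → r4=0xf2
[2] flags=1001 GE?T → r4=0xd4
[3] flags=1000 → (cmp)
[4] flags=1000 LS?T → r3=0x55
[5] flags=1000 NE?T → r4=0x40
[6] flags=1000 LS?T → r0=0xef
[7] flags=0000 → (cmp)
[8] flags=0000 PL?T → r2=0x2e
[9] flags=0000 MI?F → skip

FIX = (r4, 0x40)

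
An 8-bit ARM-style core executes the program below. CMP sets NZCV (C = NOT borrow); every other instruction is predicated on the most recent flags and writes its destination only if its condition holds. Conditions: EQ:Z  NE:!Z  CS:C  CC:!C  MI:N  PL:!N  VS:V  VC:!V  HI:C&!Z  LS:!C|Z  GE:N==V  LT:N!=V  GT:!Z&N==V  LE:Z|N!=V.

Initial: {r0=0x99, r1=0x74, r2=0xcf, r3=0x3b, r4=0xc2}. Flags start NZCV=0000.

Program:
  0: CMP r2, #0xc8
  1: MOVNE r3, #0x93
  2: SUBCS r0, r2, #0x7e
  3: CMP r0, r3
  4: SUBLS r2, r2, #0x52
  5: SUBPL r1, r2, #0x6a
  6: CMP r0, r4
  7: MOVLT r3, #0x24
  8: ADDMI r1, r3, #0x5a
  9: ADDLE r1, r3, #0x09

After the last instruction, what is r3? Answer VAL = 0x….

VAL = 0x93

0: ✓ CMP  NZCV=0010
1: ✓ MOVNE  r3←0x93
2: ✓ SUBCS  r0←0x51
3: ✓ CMP  NZCV=1001
4: ✓ SUBLS  r2←0x7d
5: · SUBPL
6: ✓ CMP  NZCV=1001
7: · MOVLT
8: ✓ ADDMI  r1←0xed
9: · ADDLE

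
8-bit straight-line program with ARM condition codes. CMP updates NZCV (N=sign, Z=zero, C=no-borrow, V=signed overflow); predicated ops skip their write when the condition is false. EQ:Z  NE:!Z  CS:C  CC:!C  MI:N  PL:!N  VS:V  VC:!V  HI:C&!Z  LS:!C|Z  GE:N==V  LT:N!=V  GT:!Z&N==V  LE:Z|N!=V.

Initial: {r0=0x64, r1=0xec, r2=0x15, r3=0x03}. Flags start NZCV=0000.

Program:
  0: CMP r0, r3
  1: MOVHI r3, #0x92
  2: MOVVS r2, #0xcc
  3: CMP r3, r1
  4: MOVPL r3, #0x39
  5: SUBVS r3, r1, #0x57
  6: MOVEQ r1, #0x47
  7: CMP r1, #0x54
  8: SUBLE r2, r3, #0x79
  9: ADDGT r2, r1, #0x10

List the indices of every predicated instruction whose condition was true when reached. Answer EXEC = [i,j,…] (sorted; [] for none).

EXEC = [1,8]

0: ✓ CMP  NZCV=0010
1: ✓ MOVHI  r3←0x92
2: · MOVVS
3: ✓ CMP  NZCV=1000
4: · MOVPL
5: · SUBVS
6: · MOVEQ
7: ✓ CMP  NZCV=1010
8: ✓ SUBLE  r2←0x19
9: · ADDGT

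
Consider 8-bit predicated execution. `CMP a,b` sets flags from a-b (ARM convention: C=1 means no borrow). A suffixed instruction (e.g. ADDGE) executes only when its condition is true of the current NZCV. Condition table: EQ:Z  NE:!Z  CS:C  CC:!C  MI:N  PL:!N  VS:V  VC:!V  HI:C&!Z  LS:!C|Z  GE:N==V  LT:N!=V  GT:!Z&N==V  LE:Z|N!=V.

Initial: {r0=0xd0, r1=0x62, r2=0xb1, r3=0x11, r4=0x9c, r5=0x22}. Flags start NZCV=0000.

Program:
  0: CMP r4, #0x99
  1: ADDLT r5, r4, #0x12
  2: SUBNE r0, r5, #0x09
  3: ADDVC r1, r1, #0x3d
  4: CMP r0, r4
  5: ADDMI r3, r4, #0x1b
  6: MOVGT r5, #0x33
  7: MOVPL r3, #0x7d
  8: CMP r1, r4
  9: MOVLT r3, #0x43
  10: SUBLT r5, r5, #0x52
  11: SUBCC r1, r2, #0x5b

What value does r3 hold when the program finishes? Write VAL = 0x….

[0] flags=0010 → (cmp)
[1] flags=0010 LT?F → skip
[2] flags=0010 NE?T → r0=0x19
[3] flags=0010 VC?T → r1=0x9f
[4] flags=0000 → (cmp)
[5] flags=0000 MI?F → skip
[6] flags=0000 GT?T → r5=0x33
[7] flags=0000 PL?T → r3=0x7d
[8] flags=0010 → (cmp)
[9] flags=0010 LT?F → skip
[10] flags=0010 LT?F → skip
[11] flags=0010 CC?F → skip

VAL = 0x7d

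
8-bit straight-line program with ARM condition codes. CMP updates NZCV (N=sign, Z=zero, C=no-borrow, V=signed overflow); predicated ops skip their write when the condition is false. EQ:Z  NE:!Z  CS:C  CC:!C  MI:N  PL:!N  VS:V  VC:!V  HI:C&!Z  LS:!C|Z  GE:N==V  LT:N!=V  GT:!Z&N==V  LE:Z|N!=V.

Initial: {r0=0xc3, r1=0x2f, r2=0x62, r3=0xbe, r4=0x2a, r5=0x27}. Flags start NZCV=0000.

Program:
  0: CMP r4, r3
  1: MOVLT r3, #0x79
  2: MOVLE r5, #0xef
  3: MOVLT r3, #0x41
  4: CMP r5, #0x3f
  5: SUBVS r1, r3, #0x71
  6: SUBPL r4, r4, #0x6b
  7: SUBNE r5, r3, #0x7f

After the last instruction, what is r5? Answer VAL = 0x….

0: ✓ CMP  NZCV=0000
1: · MOVLT
2: · MOVLE
3: · MOVLT
4: ✓ CMP  NZCV=1000
5: · SUBVS
6: · SUBPL
7: ✓ SUBNE  r5←0x3f

VAL = 0x3f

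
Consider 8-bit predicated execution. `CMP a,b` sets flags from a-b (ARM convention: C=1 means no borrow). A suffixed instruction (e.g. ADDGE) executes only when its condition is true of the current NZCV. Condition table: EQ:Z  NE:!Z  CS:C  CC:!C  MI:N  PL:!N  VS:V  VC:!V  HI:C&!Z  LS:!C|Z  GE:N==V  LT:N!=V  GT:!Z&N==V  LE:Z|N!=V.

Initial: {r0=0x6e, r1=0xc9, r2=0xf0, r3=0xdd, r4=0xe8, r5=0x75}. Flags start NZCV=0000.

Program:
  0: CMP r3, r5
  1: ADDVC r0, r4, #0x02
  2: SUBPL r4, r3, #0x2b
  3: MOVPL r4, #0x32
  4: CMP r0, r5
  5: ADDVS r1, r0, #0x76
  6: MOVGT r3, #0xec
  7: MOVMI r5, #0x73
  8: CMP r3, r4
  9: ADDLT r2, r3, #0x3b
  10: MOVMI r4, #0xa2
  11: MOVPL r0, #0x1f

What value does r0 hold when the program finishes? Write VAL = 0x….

0: ✓ CMP  NZCV=0011
1: · ADDVC
2: ✓ SUBPL  r4←0xb2
3: ✓ MOVPL  r4←0x32
4: ✓ CMP  NZCV=1000
5: · ADDVS
6: · MOVGT
7: ✓ MOVMI  r5←0x73
8: ✓ CMP  NZCV=1010
9: ✓ ADDLT  r2←0x18
10: ✓ MOVMI  r4←0xa2
11: · MOVPL

VAL = 0x6e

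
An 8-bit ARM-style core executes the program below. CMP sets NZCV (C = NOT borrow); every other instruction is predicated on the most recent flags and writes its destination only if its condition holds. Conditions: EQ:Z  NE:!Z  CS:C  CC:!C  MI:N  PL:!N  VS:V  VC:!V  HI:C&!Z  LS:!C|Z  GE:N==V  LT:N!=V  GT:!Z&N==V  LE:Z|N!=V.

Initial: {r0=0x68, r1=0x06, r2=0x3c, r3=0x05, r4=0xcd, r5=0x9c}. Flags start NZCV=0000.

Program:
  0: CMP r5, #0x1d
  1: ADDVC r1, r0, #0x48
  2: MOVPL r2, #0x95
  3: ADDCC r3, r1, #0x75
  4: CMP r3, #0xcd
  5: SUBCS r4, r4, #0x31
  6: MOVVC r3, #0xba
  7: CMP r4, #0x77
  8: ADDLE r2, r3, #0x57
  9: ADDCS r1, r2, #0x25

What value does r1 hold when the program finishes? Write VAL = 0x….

VAL = 0x36

0: ✓ CMP  NZCV=0011
1: · ADDVC
2: ✓ MOVPL  r2←0x95
3: · ADDCC
4: ✓ CMP  NZCV=0000
5: · SUBCS
6: ✓ MOVVC  r3←0xba
7: ✓ CMP  NZCV=0011
8: ✓ ADDLE  r2←0x11
9: ✓ ADDCS  r1←0x36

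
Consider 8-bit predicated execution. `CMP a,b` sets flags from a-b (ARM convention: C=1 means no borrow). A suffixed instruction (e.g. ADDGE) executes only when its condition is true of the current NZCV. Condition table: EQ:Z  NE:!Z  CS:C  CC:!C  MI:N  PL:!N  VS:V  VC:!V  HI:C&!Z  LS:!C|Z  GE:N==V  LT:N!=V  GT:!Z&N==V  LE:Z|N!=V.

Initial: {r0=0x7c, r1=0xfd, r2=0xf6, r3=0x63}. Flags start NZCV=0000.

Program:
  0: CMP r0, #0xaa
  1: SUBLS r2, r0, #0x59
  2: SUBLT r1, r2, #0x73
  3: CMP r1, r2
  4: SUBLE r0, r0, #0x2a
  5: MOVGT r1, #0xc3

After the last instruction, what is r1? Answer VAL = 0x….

VAL = 0xfd

0: ✓ CMP  NZCV=1001
1: ✓ SUBLS  r2←0x23
2: · SUBLT
3: ✓ CMP  NZCV=1010
4: ✓ SUBLE  r0←0x52
5: · MOVGT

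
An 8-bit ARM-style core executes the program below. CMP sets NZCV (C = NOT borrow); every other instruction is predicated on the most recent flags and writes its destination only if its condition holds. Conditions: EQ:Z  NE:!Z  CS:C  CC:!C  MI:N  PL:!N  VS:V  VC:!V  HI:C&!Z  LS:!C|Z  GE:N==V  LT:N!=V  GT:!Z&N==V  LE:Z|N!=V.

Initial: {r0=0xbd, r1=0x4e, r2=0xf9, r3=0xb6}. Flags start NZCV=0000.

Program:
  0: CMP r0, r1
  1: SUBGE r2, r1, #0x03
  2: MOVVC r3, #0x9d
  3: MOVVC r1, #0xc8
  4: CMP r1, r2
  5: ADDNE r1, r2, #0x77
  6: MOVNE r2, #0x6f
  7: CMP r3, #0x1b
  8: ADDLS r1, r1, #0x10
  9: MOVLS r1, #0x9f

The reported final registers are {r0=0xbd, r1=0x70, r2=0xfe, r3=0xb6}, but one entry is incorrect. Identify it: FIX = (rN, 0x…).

FIX = (r2, 0x6f)

[0] flags=0011 → (cmp)
[1] flags=0011 GE?F → skip
[2] flags=0011 VC?F → skip
[3] flags=0011 VC?F → skip
[4] flags=0000 → (cmp)
[5] flags=0000 NE?T → r1=0x70
[6] flags=0000 NE?T → r2=0x6f
[7] flags=1010 → (cmp)
[8] flags=1010 LS?F → skip
[9] flags=1010 LS?F → skip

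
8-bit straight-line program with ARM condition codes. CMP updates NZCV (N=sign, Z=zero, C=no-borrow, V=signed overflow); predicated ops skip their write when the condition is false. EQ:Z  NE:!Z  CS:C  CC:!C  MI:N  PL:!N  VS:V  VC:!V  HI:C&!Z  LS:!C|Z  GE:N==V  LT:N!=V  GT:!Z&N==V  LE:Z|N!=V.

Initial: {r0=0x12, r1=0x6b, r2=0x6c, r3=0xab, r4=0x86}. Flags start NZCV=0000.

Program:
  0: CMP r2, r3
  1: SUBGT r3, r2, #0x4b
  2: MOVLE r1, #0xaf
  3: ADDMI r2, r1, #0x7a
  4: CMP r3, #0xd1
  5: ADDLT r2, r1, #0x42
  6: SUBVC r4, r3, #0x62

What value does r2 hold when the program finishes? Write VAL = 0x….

[0] flags=1001 → (cmp)
[1] flags=1001 GT?T → r3=0x21
[2] flags=1001 LE?F → skip
[3] flags=1001 MI?T → r2=0xe5
[4] flags=0000 → (cmp)
[5] flags=0000 LT?F → skip
[6] flags=0000 VC?T → r4=0xbf

VAL = 0xe5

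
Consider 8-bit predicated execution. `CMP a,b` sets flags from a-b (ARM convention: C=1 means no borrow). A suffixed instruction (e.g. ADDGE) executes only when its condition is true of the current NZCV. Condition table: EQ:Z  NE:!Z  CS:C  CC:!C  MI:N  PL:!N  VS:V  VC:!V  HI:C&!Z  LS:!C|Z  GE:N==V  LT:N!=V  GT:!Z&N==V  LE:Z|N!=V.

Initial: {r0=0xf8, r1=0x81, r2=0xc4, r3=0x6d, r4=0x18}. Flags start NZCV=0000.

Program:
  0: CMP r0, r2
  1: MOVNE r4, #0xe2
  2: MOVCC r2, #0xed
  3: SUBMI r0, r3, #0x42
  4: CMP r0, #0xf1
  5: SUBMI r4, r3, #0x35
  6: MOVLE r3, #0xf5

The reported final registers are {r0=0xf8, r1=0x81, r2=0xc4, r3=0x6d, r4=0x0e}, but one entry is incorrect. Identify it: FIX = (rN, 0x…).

FIX = (r4, 0xe2)

[0] flags=0010 → (cmp)
[1] flags=0010 NE?T → r4=0xe2
[2] flags=0010 CC?F → skip
[3] flags=0010 MI?F → skip
[4] flags=0010 → (cmp)
[5] flags=0010 MI?F → skip
[6] flags=0010 LE?F → skip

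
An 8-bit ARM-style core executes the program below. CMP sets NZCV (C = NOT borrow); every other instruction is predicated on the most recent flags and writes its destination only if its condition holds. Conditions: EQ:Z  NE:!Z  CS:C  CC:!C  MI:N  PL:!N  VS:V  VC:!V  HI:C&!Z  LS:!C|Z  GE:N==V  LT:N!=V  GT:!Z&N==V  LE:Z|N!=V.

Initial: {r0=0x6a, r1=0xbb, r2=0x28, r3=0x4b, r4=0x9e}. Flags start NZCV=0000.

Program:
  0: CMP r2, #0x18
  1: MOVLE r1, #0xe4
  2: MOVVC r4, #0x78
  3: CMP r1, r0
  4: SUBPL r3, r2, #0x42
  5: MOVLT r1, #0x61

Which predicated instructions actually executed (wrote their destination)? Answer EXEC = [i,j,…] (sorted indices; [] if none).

EXEC = [2,4,5]

0: ✓ CMP  NZCV=0010
1: · MOVLE
2: ✓ MOVVC  r4←0x78
3: ✓ CMP  NZCV=0011
4: ✓ SUBPL  r3←0xe6
5: ✓ MOVLT  r1←0x61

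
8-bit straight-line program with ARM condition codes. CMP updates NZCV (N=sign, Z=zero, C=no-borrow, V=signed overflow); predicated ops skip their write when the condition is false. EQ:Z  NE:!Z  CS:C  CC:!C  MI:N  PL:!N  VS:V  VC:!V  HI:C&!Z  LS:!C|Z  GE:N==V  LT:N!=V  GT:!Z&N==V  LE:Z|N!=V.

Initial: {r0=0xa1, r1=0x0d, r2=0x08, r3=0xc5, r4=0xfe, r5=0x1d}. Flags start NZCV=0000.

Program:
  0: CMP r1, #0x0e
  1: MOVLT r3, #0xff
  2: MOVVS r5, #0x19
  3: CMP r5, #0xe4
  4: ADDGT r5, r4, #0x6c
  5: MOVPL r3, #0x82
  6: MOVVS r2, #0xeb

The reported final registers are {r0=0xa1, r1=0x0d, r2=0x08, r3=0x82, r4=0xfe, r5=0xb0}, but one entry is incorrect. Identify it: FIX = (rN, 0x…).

[0] flags=1000 → (cmp)
[1] flags=1000 LT?T → r3=0xff
[2] flags=1000 VS?F → skip
[3] flags=0000 → (cmp)
[4] flags=0000 GT?T → r5=0x6a
[5] flags=0000 PL?T → r3=0x82
[6] flags=0000 VS?F → skip

FIX = (r5, 0x6a)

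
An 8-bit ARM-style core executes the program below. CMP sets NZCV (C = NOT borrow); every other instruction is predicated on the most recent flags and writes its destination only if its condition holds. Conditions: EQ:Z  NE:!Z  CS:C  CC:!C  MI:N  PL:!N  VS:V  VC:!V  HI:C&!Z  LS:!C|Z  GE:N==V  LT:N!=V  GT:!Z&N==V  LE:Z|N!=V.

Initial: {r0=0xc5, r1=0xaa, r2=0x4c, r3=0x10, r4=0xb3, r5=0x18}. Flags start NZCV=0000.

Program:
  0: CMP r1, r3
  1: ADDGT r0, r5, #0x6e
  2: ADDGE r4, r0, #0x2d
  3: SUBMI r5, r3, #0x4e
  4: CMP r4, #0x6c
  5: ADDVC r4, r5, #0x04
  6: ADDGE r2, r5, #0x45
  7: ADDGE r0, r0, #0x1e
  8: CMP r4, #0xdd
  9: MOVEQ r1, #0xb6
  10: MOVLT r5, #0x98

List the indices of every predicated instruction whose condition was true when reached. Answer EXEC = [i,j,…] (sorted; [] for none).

EXEC = [3,10]

[0] flags=1010 → (cmp)
[1] flags=1010 GT?F → skip
[2] flags=1010 GE?F → skip
[3] flags=1010 MI?T → r5=0xc2
[4] flags=0011 → (cmp)
[5] flags=0011 VC?F → skip
[6] flags=0011 GE?F → skip
[7] flags=0011 GE?F → skip
[8] flags=1000 → (cmp)
[9] flags=1000 EQ?F → skip
[10] flags=1000 LT?T → r5=0x98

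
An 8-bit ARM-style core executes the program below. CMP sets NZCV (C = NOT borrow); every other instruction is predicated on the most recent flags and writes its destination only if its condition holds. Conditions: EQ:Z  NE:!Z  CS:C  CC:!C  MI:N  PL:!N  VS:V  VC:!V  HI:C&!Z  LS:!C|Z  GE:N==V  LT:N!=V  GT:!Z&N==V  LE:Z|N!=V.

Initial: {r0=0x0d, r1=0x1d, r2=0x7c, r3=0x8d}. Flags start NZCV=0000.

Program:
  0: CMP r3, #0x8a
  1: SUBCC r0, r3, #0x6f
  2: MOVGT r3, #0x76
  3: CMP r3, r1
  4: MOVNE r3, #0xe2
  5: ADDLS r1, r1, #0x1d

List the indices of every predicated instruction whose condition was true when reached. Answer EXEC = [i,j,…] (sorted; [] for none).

[0] flags=0010 → (cmp)
[1] flags=0010 CC?F → skip
[2] flags=0010 GT?T → r3=0x76
[3] flags=0010 → (cmp)
[4] flags=0010 NE?T → r3=0xe2
[5] flags=0010 LS?F → skip

EXEC = [2,4]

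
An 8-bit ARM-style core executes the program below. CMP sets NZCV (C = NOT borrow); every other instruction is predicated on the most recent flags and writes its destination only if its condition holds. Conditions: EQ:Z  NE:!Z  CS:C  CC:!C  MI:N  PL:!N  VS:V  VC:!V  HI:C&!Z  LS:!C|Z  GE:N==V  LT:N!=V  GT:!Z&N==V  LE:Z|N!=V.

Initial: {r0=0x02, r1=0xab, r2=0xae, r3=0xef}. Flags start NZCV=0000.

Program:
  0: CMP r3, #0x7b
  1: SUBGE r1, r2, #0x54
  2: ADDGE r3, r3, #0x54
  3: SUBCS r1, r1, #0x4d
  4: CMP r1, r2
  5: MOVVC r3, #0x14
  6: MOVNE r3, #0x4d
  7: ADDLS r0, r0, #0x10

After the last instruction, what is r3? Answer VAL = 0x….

[0] flags=0011 → (cmp)
[1] flags=0011 GE?F → skip
[2] flags=0011 GE?F → skip
[3] flags=0011 CS?T → r1=0x5e
[4] flags=1001 → (cmp)
[5] flags=1001 VC?F → skip
[6] flags=1001 NE?T → r3=0x4d
[7] flags=1001 LS?T → r0=0x12

VAL = 0x4d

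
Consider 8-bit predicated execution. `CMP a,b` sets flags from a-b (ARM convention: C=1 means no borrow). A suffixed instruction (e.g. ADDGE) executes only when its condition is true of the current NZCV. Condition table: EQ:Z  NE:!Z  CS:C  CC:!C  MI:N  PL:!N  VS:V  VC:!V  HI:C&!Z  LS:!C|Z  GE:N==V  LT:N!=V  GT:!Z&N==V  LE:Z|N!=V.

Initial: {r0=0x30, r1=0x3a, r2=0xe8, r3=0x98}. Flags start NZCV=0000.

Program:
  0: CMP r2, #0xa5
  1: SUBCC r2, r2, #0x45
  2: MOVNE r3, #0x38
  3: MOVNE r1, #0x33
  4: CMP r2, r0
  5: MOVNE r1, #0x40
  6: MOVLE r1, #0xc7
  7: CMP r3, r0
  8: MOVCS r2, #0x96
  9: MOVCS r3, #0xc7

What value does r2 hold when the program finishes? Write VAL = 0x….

0: ✓ CMP  NZCV=0010
1: · SUBCC
2: ✓ MOVNE  r3←0x38
3: ✓ MOVNE  r1←0x33
4: ✓ CMP  NZCV=1010
5: ✓ MOVNE  r1←0x40
6: ✓ MOVLE  r1←0xc7
7: ✓ CMP  NZCV=0010
8: ✓ MOVCS  r2←0x96
9: ✓ MOVCS  r3←0xc7

VAL = 0x96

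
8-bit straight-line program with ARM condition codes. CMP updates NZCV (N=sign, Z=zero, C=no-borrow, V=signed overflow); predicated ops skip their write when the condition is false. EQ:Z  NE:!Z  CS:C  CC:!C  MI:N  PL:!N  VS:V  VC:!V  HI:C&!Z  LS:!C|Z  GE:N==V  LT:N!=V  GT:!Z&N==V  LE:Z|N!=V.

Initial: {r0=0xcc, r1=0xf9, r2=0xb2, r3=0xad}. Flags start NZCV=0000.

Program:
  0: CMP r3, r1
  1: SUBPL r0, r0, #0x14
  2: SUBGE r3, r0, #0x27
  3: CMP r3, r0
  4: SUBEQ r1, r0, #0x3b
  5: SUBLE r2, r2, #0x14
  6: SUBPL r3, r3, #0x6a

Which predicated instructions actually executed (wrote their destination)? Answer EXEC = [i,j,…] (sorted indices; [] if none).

[0] flags=1000 → (cmp)
[1] flags=1000 PL?F → skip
[2] flags=1000 GE?F → skip
[3] flags=1000 → (cmp)
[4] flags=1000 EQ?F → skip
[5] flags=1000 LE?T → r2=0x9e
[6] flags=1000 PL?F → skip

EXEC = [5]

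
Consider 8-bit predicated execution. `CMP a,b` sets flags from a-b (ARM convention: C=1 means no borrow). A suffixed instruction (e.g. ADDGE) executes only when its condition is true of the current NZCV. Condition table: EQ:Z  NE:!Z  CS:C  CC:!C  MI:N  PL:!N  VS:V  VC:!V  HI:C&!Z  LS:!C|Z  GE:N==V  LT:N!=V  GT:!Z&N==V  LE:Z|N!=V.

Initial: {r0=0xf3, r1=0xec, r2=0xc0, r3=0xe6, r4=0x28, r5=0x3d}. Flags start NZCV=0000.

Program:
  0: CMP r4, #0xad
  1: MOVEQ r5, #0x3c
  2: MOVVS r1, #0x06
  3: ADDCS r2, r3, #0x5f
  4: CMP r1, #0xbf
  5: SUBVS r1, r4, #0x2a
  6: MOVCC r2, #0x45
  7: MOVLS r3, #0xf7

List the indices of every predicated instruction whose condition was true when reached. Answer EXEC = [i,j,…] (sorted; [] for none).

0: ✓ CMP  NZCV=0000
1: · MOVEQ
2: · MOVVS
3: · ADDCS
4: ✓ CMP  NZCV=0010
5: · SUBVS
6: · MOVCC
7: · MOVLS

EXEC = []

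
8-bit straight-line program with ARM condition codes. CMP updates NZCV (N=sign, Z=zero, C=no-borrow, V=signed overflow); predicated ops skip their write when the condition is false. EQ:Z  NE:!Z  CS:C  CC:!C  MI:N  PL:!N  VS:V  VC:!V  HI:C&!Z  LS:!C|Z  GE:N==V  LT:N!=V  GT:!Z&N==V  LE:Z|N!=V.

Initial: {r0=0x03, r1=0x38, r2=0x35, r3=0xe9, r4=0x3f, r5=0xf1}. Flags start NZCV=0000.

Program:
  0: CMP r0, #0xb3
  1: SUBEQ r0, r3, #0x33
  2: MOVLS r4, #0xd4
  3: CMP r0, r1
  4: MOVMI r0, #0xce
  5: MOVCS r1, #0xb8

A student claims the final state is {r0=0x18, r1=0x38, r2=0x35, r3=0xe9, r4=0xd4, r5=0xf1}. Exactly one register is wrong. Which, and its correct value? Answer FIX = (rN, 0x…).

FIX = (r0, 0xce)

0: ✓ CMP  NZCV=0000
1: · SUBEQ
2: ✓ MOVLS  r4←0xd4
3: ✓ CMP  NZCV=1000
4: ✓ MOVMI  r0←0xce
5: · MOVCS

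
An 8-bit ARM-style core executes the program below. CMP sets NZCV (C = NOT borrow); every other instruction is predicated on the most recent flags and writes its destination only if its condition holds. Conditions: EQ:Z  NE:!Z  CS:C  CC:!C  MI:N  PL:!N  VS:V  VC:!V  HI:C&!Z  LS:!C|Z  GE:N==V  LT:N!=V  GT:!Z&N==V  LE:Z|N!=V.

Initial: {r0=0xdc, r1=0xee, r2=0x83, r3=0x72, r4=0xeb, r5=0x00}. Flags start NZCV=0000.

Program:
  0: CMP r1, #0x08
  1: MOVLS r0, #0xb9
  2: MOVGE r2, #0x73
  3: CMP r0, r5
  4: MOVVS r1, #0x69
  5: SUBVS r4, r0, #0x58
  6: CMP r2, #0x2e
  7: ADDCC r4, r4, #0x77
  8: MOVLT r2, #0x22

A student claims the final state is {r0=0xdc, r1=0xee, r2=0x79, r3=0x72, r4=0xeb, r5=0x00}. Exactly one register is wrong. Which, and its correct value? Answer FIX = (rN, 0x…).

FIX = (r2, 0x22)

0: ✓ CMP  NZCV=1010
1: · MOVLS
2: · MOVGE
3: ✓ CMP  NZCV=1010
4: · MOVVS
5: · SUBVS
6: ✓ CMP  NZCV=0011
7: · ADDCC
8: ✓ MOVLT  r2←0x22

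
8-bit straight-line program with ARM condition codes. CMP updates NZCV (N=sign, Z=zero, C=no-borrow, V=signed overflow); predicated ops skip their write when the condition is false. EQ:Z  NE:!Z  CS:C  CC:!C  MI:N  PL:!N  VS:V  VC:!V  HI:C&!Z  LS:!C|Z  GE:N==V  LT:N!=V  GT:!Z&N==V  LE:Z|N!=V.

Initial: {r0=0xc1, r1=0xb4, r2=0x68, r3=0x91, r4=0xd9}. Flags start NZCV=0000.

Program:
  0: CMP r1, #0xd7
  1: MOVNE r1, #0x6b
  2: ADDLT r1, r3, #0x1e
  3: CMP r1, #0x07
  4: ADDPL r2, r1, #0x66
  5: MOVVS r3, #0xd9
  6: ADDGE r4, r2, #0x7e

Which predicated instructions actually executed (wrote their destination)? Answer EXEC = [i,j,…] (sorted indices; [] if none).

EXEC = [1,2]

0: ✓ CMP  NZCV=1000
1: ✓ MOVNE  r1←0x6b
2: ✓ ADDLT  r1←0xaf
3: ✓ CMP  NZCV=1010
4: · ADDPL
5: · MOVVS
6: · ADDGE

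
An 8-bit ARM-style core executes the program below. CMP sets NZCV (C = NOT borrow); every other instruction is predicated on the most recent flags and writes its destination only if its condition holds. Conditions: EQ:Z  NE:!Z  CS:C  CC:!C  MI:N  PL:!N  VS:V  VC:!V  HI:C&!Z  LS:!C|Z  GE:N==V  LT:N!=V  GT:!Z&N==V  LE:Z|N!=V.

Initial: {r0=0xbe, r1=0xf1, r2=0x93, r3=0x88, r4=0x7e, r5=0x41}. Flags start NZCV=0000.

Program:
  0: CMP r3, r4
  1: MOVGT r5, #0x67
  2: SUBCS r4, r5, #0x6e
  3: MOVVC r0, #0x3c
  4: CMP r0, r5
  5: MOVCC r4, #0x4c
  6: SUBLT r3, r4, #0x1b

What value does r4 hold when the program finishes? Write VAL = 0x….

VAL = 0xd3

0: ✓ CMP  NZCV=0011
1: · MOVGT
2: ✓ SUBCS  r4←0xd3
3: · MOVVC
4: ✓ CMP  NZCV=0011
5: · MOVCC
6: ✓ SUBLT  r3←0xb8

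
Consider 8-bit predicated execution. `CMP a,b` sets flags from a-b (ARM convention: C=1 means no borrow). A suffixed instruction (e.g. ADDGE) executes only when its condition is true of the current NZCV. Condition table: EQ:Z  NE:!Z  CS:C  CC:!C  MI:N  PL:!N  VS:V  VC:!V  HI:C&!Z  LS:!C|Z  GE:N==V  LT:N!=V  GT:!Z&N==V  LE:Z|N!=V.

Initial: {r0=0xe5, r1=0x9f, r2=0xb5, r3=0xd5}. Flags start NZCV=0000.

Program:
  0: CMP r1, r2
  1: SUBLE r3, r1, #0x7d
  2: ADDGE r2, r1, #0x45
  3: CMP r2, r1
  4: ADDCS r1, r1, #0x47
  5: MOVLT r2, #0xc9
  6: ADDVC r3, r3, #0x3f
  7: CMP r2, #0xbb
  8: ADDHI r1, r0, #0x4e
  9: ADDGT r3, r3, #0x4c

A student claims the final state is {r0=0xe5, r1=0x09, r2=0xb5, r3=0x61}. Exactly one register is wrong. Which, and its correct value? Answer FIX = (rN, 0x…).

0: ✓ CMP  NZCV=1000
1: ✓ SUBLE  r3←0x22
2: · ADDGE
3: ✓ CMP  NZCV=0010
4: ✓ ADDCS  r1←0xe6
5: · MOVLT
6: ✓ ADDVC  r3←0x61
7: ✓ CMP  NZCV=1000
8: · ADDHI
9: · ADDGT

FIX = (r1, 0xe6)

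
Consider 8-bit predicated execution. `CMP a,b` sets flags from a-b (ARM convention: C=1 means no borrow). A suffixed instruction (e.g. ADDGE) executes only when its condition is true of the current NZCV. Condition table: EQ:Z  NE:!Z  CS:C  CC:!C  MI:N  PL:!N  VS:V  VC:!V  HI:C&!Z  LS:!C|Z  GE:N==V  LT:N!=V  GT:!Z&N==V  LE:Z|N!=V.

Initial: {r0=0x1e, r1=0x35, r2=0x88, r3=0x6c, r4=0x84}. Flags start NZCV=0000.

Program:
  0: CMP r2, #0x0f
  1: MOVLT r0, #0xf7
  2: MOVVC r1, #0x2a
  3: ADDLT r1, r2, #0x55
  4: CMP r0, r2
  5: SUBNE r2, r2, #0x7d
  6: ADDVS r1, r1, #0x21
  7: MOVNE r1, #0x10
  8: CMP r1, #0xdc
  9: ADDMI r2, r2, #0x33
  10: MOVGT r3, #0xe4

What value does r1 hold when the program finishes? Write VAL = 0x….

VAL = 0x10

[0] flags=0011 → (cmp)
[1] flags=0011 LT?T → r0=0xf7
[2] flags=0011 VC?F → skip
[3] flags=0011 LT?T → r1=0xdd
[4] flags=0010 → (cmp)
[5] flags=0010 NE?T → r2=0x0b
[6] flags=0010 VS?F → skip
[7] flags=0010 NE?T → r1=0x10
[8] flags=0000 → (cmp)
[9] flags=0000 MI?F → skip
[10] flags=0000 GT?T → r3=0xe4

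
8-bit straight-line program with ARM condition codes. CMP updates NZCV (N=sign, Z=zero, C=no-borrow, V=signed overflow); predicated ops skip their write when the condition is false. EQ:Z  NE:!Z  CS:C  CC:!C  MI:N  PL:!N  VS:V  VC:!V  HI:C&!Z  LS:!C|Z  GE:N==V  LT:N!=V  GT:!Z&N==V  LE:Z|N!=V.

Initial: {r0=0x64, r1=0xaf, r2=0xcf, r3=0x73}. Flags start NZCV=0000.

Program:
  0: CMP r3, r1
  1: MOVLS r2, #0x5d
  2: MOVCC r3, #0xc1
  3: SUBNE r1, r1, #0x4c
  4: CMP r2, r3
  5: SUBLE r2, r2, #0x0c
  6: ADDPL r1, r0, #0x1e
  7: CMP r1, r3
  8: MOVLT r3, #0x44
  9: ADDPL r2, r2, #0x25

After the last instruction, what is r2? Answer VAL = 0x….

0: ✓ CMP  NZCV=1001
1: ✓ MOVLS  r2←0x5d
2: ✓ MOVCC  r3←0xc1
3: ✓ SUBNE  r1←0x63
4: ✓ CMP  NZCV=1001
5: · SUBLE
6: · ADDPL
7: ✓ CMP  NZCV=1001
8: · MOVLT
9: · ADDPL

VAL = 0x5d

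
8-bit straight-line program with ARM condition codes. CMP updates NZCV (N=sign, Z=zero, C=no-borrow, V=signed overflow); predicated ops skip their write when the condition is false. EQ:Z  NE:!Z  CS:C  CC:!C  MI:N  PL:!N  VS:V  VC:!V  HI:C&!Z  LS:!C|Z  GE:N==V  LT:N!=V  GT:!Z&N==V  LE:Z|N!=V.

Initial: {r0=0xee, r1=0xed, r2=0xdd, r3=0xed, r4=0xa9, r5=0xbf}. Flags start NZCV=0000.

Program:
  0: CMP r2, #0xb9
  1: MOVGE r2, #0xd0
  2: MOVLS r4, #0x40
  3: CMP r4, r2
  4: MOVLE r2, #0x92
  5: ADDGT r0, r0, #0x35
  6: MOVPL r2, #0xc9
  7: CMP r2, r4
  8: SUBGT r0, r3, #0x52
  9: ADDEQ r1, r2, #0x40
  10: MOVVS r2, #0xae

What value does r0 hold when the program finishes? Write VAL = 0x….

[0] flags=0010 → (cmp)
[1] flags=0010 GE?T → r2=0xd0
[2] flags=0010 LS?F → skip
[3] flags=1000 → (cmp)
[4] flags=1000 LE?T → r2=0x92
[5] flags=1000 GT?F → skip
[6] flags=1000 PL?F → skip
[7] flags=1000 → (cmp)
[8] flags=1000 GT?F → skip
[9] flags=1000 EQ?F → skip
[10] flags=1000 VS?F → skip

VAL = 0xee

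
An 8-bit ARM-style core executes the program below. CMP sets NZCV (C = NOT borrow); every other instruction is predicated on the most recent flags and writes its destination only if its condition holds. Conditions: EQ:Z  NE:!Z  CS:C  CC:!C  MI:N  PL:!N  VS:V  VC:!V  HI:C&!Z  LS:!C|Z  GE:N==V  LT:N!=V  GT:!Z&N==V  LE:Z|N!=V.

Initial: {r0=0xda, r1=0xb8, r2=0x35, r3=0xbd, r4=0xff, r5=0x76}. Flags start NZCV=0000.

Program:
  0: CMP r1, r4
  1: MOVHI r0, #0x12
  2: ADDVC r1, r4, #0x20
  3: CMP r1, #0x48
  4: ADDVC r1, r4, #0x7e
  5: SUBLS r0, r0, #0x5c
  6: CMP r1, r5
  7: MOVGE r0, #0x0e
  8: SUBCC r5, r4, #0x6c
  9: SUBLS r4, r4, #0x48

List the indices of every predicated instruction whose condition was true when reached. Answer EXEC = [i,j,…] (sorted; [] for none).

0: ✓ CMP  NZCV=1000
1: · MOVHI
2: ✓ ADDVC  r1←0x1f
3: ✓ CMP  NZCV=1000
4: ✓ ADDVC  r1←0x7d
5: ✓ SUBLS  r0←0x7e
6: ✓ CMP  NZCV=0010
7: ✓ MOVGE  r0←0x0e
8: · SUBCC
9: · SUBLS

EXEC = [2,4,5,7]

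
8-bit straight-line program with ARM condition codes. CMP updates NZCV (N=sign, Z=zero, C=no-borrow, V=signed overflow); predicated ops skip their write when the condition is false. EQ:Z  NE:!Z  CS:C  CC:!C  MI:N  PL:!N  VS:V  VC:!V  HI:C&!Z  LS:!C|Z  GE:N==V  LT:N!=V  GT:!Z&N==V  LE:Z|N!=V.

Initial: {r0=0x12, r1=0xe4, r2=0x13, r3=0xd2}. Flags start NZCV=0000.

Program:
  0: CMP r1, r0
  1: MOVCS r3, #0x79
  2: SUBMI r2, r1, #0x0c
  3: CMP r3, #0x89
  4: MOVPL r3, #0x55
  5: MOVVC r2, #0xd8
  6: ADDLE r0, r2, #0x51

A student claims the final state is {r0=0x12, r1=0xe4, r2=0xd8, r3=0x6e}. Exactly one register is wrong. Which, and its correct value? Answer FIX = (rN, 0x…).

FIX = (r3, 0x79)

[0] flags=1010 → (cmp)
[1] flags=1010 CS?T → r3=0x79
[2] flags=1010 MI?T → r2=0xd8
[3] flags=1001 → (cmp)
[4] flags=1001 PL?F → skip
[5] flags=1001 VC?F → skip
[6] flags=1001 LE?F → skip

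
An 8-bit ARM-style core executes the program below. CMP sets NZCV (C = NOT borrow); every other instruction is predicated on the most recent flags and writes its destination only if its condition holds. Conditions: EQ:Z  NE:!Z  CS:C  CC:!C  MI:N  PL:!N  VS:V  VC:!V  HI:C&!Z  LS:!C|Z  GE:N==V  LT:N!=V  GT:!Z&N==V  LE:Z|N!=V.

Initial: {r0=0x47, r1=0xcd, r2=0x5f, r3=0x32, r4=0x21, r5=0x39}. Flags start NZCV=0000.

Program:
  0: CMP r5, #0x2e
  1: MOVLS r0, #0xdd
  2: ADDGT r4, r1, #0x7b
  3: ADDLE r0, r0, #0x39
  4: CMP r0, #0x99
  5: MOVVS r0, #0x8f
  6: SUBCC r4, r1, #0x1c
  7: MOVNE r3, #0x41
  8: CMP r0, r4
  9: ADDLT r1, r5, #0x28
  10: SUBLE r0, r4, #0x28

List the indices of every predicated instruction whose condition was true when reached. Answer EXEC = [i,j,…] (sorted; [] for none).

EXEC = [2,5,6,7,9,10]

0: ✓ CMP  NZCV=0010
1: · MOVLS
2: ✓ ADDGT  r4←0x48
3: · ADDLE
4: ✓ CMP  NZCV=1001
5: ✓ MOVVS  r0←0x8f
6: ✓ SUBCC  r4←0xb1
7: ✓ MOVNE  r3←0x41
8: ✓ CMP  NZCV=1000
9: ✓ ADDLT  r1←0x61
10: ✓ SUBLE  r0←0x89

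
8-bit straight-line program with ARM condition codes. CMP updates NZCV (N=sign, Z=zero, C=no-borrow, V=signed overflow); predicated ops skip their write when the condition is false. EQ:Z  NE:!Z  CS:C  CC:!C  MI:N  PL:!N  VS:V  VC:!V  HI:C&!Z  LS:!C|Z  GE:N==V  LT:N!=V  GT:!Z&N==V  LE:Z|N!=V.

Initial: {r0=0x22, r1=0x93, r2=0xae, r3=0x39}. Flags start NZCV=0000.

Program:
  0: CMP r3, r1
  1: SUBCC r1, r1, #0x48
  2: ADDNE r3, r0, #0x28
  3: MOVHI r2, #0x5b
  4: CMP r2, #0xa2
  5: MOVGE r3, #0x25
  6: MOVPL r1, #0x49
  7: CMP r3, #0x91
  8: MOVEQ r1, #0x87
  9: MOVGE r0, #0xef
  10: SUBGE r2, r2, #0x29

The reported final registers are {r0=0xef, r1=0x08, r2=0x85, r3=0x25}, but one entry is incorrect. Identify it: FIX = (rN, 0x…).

FIX = (r1, 0x49)

0: ✓ CMP  NZCV=1001
1: ✓ SUBCC  r1←0x4b
2: ✓ ADDNE  r3←0x4a
3: · MOVHI
4: ✓ CMP  NZCV=0010
5: ✓ MOVGE  r3←0x25
6: ✓ MOVPL  r1←0x49
7: ✓ CMP  NZCV=1001
8: · MOVEQ
9: ✓ MOVGE  r0←0xef
10: ✓ SUBGE  r2←0x85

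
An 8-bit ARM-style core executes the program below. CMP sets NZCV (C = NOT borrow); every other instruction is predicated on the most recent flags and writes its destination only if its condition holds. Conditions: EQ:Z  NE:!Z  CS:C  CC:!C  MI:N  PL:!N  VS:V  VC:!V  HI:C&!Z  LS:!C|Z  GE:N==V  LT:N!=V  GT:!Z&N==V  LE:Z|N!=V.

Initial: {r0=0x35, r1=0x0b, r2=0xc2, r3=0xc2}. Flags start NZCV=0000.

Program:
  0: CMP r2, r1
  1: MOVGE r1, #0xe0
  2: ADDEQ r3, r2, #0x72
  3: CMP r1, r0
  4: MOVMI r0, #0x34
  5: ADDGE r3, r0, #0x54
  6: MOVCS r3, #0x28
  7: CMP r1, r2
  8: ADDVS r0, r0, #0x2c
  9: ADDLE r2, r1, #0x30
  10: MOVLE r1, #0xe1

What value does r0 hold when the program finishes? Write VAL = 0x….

0: ✓ CMP  NZCV=1010
1: · MOVGE
2: · ADDEQ
3: ✓ CMP  NZCV=1000
4: ✓ MOVMI  r0←0x34
5: · ADDGE
6: · MOVCS
7: ✓ CMP  NZCV=0000
8: · ADDVS
9: · ADDLE
10: · MOVLE

VAL = 0x34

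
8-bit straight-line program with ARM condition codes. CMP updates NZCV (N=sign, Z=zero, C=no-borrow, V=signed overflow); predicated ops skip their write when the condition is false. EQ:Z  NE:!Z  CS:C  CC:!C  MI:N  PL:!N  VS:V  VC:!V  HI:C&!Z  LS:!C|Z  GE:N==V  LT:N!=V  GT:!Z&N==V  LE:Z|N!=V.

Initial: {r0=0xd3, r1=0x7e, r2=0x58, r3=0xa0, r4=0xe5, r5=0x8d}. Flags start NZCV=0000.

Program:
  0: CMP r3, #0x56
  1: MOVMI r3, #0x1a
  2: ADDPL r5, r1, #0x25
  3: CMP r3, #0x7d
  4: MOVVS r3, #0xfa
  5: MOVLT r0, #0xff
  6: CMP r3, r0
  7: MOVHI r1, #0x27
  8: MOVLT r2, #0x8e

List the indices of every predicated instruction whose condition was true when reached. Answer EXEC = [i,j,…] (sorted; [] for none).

EXEC = [2,4,5,8]

0: ✓ CMP  NZCV=0011
1: · MOVMI
2: ✓ ADDPL  r5←0xa3
3: ✓ CMP  NZCV=0011
4: ✓ MOVVS  r3←0xfa
5: ✓ MOVLT  r0←0xff
6: ✓ CMP  NZCV=1000
7: · MOVHI
8: ✓ MOVLT  r2←0x8e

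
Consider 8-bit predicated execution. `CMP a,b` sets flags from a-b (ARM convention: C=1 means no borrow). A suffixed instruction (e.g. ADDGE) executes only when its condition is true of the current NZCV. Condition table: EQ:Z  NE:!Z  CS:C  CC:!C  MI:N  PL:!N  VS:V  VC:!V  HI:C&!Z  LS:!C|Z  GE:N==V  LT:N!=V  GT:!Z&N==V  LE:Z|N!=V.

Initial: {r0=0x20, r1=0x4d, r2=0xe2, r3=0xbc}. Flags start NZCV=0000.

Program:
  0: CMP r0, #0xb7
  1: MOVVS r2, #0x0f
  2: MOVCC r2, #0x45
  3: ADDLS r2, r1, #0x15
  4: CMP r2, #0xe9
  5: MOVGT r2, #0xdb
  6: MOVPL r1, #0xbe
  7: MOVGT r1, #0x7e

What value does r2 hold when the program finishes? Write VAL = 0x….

[0] flags=0000 → (cmp)
[1] flags=0000 VS?F → skip
[2] flags=0000 CC?T → r2=0x45
[3] flags=0000 LS?T → r2=0x62
[4] flags=0000 → (cmp)
[5] flags=0000 GT?T → r2=0xdb
[6] flags=0000 PL?T → r1=0xbe
[7] flags=0000 GT?T → r1=0x7e

VAL = 0xdb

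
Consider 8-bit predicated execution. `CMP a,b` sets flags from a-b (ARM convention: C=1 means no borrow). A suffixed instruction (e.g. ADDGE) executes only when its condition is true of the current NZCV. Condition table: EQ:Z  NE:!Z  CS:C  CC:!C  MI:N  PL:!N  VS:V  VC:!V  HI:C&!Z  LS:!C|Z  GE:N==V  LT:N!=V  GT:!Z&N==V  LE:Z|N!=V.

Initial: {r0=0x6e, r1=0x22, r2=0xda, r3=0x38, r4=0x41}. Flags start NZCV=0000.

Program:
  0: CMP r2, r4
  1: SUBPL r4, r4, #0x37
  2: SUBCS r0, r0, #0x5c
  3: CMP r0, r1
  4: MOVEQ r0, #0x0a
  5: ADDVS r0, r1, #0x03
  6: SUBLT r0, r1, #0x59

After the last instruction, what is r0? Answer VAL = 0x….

VAL = 0xc9

[0] flags=1010 → (cmp)
[1] flags=1010 PL?F → skip
[2] flags=1010 CS?T → r0=0x12
[3] flags=1000 → (cmp)
[4] flags=1000 EQ?F → skip
[5] flags=1000 VS?F → skip
[6] flags=1000 LT?T → r0=0xc9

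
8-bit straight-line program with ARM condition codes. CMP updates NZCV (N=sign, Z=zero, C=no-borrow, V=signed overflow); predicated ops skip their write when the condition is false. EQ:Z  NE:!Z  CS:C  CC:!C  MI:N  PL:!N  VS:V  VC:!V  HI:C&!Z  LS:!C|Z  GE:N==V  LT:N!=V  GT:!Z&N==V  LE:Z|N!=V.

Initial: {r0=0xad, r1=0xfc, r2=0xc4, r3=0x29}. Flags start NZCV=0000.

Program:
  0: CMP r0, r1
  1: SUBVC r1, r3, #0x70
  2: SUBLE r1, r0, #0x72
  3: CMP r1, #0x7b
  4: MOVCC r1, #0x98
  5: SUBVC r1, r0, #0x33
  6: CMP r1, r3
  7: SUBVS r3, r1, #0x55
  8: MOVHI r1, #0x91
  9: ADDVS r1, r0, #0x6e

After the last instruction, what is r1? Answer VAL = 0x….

0: ✓ CMP  NZCV=1000
1: ✓ SUBVC  r1←0xb9
2: ✓ SUBLE  r1←0x3b
3: ✓ CMP  NZCV=1000
4: ✓ MOVCC  r1←0x98
5: ✓ SUBVC  r1←0x7a
6: ✓ CMP  NZCV=0010
7: · SUBVS
8: ✓ MOVHI  r1←0x91
9: · ADDVS

VAL = 0x91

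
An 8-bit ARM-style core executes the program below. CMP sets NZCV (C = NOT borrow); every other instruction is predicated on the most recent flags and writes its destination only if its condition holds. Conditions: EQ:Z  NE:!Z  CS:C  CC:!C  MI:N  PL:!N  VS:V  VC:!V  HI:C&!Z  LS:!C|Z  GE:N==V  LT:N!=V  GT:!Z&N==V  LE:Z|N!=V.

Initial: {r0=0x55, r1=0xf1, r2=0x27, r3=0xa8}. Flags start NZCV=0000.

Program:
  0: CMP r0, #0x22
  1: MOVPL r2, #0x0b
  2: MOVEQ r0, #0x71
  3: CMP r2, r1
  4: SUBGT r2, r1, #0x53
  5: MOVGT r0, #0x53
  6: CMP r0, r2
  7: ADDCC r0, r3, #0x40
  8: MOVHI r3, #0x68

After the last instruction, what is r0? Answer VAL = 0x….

0: ✓ CMP  NZCV=0010
1: ✓ MOVPL  r2←0x0b
2: · MOVEQ
3: ✓ CMP  NZCV=0000
4: ✓ SUBGT  r2←0x9e
5: ✓ MOVGT  r0←0x53
6: ✓ CMP  NZCV=1001
7: ✓ ADDCC  r0←0xe8
8: · MOVHI

VAL = 0xe8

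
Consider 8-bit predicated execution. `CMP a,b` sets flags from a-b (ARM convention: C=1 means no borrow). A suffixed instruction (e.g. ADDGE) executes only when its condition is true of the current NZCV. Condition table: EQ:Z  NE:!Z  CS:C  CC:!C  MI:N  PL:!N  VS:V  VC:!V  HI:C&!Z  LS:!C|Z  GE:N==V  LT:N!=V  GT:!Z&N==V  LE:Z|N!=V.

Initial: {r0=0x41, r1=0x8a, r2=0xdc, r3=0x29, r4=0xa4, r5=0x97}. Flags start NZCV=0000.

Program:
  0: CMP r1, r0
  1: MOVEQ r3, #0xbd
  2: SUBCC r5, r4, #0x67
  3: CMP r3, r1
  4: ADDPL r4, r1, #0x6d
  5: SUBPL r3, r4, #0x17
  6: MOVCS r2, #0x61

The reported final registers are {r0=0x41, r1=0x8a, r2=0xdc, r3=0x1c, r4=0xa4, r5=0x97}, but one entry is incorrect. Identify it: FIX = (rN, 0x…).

FIX = (r3, 0x29)

[0] flags=0011 → (cmp)
[1] flags=0011 EQ?F → skip
[2] flags=0011 CC?F → skip
[3] flags=1001 → (cmp)
[4] flags=1001 PL?F → skip
[5] flags=1001 PL?F → skip
[6] flags=1001 CS?F → skip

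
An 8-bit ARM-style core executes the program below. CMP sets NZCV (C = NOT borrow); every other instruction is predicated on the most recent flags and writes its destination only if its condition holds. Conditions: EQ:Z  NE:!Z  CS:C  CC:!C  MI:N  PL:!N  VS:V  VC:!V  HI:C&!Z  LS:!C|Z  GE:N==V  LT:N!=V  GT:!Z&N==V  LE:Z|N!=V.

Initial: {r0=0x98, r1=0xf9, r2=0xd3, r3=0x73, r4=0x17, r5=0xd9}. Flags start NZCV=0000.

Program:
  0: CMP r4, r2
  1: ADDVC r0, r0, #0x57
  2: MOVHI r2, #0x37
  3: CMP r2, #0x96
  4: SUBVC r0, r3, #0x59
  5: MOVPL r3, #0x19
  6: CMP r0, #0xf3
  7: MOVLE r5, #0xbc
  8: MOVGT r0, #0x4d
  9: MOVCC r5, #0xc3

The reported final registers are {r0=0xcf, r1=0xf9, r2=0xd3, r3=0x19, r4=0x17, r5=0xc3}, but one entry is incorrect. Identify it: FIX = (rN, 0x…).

FIX = (r0, 0x4d)

[0] flags=0000 → (cmp)
[1] flags=0000 VC?T → r0=0xef
[2] flags=0000 HI?F → skip
[3] flags=0010 → (cmp)
[4] flags=0010 VC?T → r0=0x1a
[5] flags=0010 PL?T → r3=0x19
[6] flags=0000 → (cmp)
[7] flags=0000 LE?F → skip
[8] flags=0000 GT?T → r0=0x4d
[9] flags=0000 CC?T → r5=0xc3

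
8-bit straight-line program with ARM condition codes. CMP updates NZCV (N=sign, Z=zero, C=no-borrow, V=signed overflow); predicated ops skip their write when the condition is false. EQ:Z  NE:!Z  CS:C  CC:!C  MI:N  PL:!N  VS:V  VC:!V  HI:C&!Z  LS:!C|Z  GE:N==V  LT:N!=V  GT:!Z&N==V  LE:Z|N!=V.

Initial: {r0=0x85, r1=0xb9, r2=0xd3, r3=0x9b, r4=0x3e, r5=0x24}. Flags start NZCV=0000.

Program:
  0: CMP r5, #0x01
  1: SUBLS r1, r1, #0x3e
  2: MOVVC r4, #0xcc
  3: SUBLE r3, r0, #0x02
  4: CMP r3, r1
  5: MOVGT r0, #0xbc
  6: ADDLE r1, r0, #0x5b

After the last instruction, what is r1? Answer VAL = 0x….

VAL = 0xe0

0: ✓ CMP  NZCV=0010
1: · SUBLS
2: ✓ MOVVC  r4←0xcc
3: · SUBLE
4: ✓ CMP  NZCV=1000
5: · MOVGT
6: ✓ ADDLE  r1←0xe0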